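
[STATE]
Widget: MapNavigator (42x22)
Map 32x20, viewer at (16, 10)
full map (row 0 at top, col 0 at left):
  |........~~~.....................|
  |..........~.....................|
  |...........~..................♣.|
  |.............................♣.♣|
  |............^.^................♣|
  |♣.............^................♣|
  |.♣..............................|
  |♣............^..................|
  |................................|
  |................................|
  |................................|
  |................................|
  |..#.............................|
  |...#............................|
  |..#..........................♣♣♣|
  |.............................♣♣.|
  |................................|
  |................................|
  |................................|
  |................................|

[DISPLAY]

                                          
     ........~~~.....................     
     ..........~.....................     
     ...........~..................♣.     
     .............................♣.♣     
     ............^.^................♣     
     ♣.............^................♣     
     .♣..............................     
     ♣............^..................     
     ................................     
     ................................     
     ................@...............     
     ................................     
     ..#.............................     
     ...#............................     
     ..#..........................♣♣♣     
     .............................♣♣.     
     ................................     
     ................................     
     ................................     
     ................................     
                                          


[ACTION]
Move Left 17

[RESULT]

                                          
                     ........~~~..........
                     ..........~..........
                     ...........~.........
                     .....................
                     ............^.^......
                     ♣.............^......
                     .♣...................
                     ♣............^.......
                     .....................
                     .....................
                     @....................
                     .....................
                     ..#..................
                     ...#.................
                     ..#..................
                     .....................
                     .....................
                     .....................
                     .....................
                     .....................
                                          


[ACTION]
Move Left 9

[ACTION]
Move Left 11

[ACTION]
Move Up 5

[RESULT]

                                          
                                          
                                          
                                          
                                          
                                          
                     ........~~~..........
                     ..........~..........
                     ...........~.........
                     .....................
                     ............^.^......
                     @.............^......
                     .♣...................
                     ♣............^.......
                     .....................
                     .....................
                     .....................
                     .....................
                     ..#..................
                     ...#.................
                     ..#..................
                     .....................


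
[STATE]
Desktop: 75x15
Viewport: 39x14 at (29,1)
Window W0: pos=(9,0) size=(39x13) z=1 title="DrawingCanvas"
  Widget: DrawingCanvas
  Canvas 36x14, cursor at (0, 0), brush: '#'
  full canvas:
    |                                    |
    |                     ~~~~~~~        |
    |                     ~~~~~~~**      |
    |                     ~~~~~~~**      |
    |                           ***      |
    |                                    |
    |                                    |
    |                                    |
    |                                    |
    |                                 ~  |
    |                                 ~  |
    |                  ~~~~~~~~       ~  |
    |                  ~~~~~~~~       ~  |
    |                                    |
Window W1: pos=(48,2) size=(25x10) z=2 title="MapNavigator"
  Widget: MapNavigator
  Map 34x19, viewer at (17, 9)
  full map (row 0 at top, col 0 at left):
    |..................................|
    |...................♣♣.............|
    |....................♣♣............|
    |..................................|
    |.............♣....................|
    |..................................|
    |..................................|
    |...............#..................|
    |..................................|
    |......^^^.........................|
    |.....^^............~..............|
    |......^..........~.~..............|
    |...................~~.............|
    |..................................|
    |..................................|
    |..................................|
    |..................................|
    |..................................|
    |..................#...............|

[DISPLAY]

                  ┃                    
──────────────────┨┏━━━━━━━━━━━━━━━━━━━
                  ┃┃ MapNavigator      
  ~~~~~~~         ┃┠───────────────────
  ~~~~~~~**       ┃┃...................
  ~~~~~~~**       ┃┃.........#.........
        ***       ┃┃...................
                  ┃┃^^^........@.......
                  ┃┃^............~.....
                  ┃┃^..........~.~.....
                  ┃┗━━━━━━━━━━━━━━━━━━━
━━━━━━━━━━━━━━━━━━┛                    
                                       
                                       


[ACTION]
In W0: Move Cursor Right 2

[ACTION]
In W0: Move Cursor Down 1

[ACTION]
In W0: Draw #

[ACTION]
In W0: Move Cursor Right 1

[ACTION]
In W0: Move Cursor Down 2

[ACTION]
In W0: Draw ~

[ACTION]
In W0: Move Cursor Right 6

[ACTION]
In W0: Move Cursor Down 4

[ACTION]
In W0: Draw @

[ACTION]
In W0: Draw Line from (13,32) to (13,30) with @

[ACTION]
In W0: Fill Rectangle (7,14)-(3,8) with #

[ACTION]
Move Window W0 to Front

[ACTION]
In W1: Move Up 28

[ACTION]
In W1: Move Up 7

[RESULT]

                  ┃                    
──────────────────┨┏━━━━━━━━━━━━━━━━━━━
                  ┃┃ MapNavigator      
  ~~~~~~~         ┃┠───────────────────
  ~~~~~~~**       ┃┃                   
  ~~~~~~~**       ┃┃                   
        ***       ┃┃                   
                  ┃┃...........@.......
                  ┃┃.............♣♣....
                  ┃┃..............♣♣...
                  ┃┗━━━━━━━━━━━━━━━━━━━
━━━━━━━━━━━━━━━━━━┛                    
                                       
                                       


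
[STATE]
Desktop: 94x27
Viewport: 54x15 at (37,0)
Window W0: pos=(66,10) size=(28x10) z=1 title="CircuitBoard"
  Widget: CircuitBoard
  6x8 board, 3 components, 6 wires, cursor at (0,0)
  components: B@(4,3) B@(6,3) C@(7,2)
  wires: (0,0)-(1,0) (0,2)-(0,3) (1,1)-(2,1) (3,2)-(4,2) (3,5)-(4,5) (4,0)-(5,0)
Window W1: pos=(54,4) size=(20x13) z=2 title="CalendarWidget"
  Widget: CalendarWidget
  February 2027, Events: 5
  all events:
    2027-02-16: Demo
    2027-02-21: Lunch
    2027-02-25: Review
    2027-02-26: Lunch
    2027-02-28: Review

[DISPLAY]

                                                      
                                                      
                                                      
                                                      
                 ┏━━━━━━━━━━━━━━━━━━┓                 
                 ┃ CalendarWidget   ┃                 
                 ┠──────────────────┨                 
                 ┃  February 2027   ┃                 
                 ┃Mo Tu We Th Fr Sa ┃                 
                 ┃ 1  2  3  4  5  6 ┃                 
                 ┃ 8  9 10 11 12 13 ┃━━━━━━━━━━━━━━━━━
                 ┃15 16* 17 18 19 20┃tBoard           
                 ┃22 23 24 25* 26* 2┃─────────────────
                 ┃                  ┃2 3 4 5          
                 ┃                  ┃     · ─ ·       


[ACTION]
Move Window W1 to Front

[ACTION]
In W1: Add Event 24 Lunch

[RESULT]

                                                      
                                                      
                                                      
                                                      
                 ┏━━━━━━━━━━━━━━━━━━┓                 
                 ┃ CalendarWidget   ┃                 
                 ┠──────────────────┨                 
                 ┃  February 2027   ┃                 
                 ┃Mo Tu We Th Fr Sa ┃                 
                 ┃ 1  2  3  4  5  6 ┃                 
                 ┃ 8  9 10 11 12 13 ┃━━━━━━━━━━━━━━━━━
                 ┃15 16* 17 18 19 20┃tBoard           
                 ┃22 23 24* 25* 26* ┃─────────────────
                 ┃                  ┃2 3 4 5          
                 ┃                  ┃     · ─ ·       


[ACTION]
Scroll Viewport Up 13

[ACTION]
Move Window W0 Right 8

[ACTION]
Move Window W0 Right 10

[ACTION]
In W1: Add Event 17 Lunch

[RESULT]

                                                      
                                                      
                                                      
                                                      
                 ┏━━━━━━━━━━━━━━━━━━┓                 
                 ┃ CalendarWidget   ┃                 
                 ┠──────────────────┨                 
                 ┃  February 2027   ┃                 
                 ┃Mo Tu We Th Fr Sa ┃                 
                 ┃ 1  2  3  4  5  6 ┃                 
                 ┃ 8  9 10 11 12 13 ┃━━━━━━━━━━━━━━━━━
                 ┃15 16* 17* 18 19 2┃tBoard           
                 ┃22 23 24* 25* 26* ┃─────────────────
                 ┃                  ┃2 3 4 5          
                 ┃                  ┃     · ─ ·       


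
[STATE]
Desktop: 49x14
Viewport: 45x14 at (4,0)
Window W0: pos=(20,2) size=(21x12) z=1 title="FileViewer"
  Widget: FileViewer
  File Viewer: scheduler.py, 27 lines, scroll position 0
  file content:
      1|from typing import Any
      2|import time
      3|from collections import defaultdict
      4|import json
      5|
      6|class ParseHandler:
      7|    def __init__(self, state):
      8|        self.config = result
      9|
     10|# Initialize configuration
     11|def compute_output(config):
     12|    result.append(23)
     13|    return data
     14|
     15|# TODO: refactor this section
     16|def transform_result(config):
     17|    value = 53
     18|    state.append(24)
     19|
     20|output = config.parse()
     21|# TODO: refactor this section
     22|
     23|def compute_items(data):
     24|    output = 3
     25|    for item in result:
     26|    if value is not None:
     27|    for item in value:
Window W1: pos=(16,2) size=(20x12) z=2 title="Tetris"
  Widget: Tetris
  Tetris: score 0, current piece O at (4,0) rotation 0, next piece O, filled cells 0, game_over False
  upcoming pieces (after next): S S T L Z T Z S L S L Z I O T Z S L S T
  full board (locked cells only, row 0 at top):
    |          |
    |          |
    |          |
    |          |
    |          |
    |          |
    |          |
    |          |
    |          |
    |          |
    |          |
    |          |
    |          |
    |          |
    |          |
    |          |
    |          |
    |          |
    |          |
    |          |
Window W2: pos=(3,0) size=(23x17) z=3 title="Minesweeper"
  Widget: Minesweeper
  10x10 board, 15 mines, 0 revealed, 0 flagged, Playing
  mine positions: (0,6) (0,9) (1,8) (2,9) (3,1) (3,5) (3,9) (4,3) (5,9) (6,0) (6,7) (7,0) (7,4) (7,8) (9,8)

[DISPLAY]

━━━━━━━━━━━━━━━━━━━━━┓                       
 Minesweeper         ┃                       
─────────────────────┨━━━━━━━━━┓━━━━┓        
■■■■■■■■■■           ┃         ┃    ┃        
■■■■■■■■■■           ┃─────────┨────┨        
■■■■■■■■■■           ┃         ┃ort▲┃        
■■■■■■■■■■           ┃         ┃   █┃        
■■■■■■■■■■           ┃         ┃s i░┃        
■■■■■■■■■■           ┃         ┃   ░┃        
■■■■■■■■■■           ┃         ┃   ░┃        
■■■■■■■■■■           ┃         ┃ler░┃        
■■■■■■■■■■           ┃         ┃_(s░┃        
■■■■■■■■■■           ┃         ┃nfi▼┃        
                     ┃━━━━━━━━━┛━━━━┛        


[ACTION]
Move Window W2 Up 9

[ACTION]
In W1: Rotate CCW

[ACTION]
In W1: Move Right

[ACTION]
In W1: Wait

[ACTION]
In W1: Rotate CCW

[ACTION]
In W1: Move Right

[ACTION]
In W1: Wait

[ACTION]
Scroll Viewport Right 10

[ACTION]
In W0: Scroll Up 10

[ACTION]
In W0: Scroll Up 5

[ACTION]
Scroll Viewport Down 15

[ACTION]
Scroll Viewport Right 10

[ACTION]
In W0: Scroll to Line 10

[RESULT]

━━━━━━━━━━━━━━━━━━━━━┓                       
 Minesweeper         ┃                       
─────────────────────┨━━━━━━━━━┓━━━━┓        
■■■■■■■■■■           ┃         ┃    ┃        
■■■■■■■■■■           ┃─────────┨────┨        
■■■■■■■■■■           ┃         ┃nfi▲┃        
■■■■■■■■■■           ┃         ┃put░┃        
■■■■■■■■■■           ┃         ┃nd(░┃        
■■■■■■■■■■           ┃         ┃   █┃        
■■■■■■■■■■           ┃         ┃   ░┃        
■■■■■■■■■■           ┃         ┃r t░┃        
■■■■■■■■■■           ┃         ┃esu░┃        
■■■■■■■■■■           ┃         ┃   ▼┃        
                     ┃━━━━━━━━━┛━━━━┛        


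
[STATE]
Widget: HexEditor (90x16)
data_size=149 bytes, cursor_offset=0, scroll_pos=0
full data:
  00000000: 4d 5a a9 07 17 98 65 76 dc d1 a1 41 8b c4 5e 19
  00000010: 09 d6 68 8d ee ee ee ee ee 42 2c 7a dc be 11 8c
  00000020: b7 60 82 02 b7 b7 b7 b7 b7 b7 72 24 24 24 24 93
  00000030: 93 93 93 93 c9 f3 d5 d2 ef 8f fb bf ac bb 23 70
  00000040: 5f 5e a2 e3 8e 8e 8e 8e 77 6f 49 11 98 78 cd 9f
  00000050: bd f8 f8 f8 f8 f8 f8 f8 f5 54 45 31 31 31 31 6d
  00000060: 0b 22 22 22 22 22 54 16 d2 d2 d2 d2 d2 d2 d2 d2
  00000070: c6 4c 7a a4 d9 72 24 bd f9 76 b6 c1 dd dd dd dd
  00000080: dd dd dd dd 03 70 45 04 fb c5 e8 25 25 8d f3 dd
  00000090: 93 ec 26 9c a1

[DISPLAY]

00000000  4D 5a a9 07 17 98 65 76  dc d1 a1 41 8b c4 5e 19  |MZ....ev...A..^.|            
00000010  09 d6 68 8d ee ee ee ee  ee 42 2c 7a dc be 11 8c  |..h......B,z....|            
00000020  b7 60 82 02 b7 b7 b7 b7  b7 b7 72 24 24 24 24 93  |.`........r$$$$.|            
00000030  93 93 93 93 c9 f3 d5 d2  ef 8f fb bf ac bb 23 70  |..............#p|            
00000040  5f 5e a2 e3 8e 8e 8e 8e  77 6f 49 11 98 78 cd 9f  |_^......woI..x..|            
00000050  bd f8 f8 f8 f8 f8 f8 f8  f5 54 45 31 31 31 31 6d  |.........TE1111m|            
00000060  0b 22 22 22 22 22 54 16  d2 d2 d2 d2 d2 d2 d2 d2  |."""""T.........|            
00000070  c6 4c 7a a4 d9 72 24 bd  f9 76 b6 c1 dd dd dd dd  |.Lz..r$..v......|            
00000080  dd dd dd dd 03 70 45 04  fb c5 e8 25 25 8d f3 dd  |.....pE....%%...|            
00000090  93 ec 26 9c a1                                    |..&..           |            
                                                                                          
                                                                                          
                                                                                          
                                                                                          
                                                                                          
                                                                                          


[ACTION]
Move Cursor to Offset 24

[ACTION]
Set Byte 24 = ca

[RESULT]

00000000  4d 5a a9 07 17 98 65 76  dc d1 a1 41 8b c4 5e 19  |MZ....ev...A..^.|            
00000010  09 d6 68 8d ee ee ee ee  CA 42 2c 7a dc be 11 8c  |..h......B,z....|            
00000020  b7 60 82 02 b7 b7 b7 b7  b7 b7 72 24 24 24 24 93  |.`........r$$$$.|            
00000030  93 93 93 93 c9 f3 d5 d2  ef 8f fb bf ac bb 23 70  |..............#p|            
00000040  5f 5e a2 e3 8e 8e 8e 8e  77 6f 49 11 98 78 cd 9f  |_^......woI..x..|            
00000050  bd f8 f8 f8 f8 f8 f8 f8  f5 54 45 31 31 31 31 6d  |.........TE1111m|            
00000060  0b 22 22 22 22 22 54 16  d2 d2 d2 d2 d2 d2 d2 d2  |."""""T.........|            
00000070  c6 4c 7a a4 d9 72 24 bd  f9 76 b6 c1 dd dd dd dd  |.Lz..r$..v......|            
00000080  dd dd dd dd 03 70 45 04  fb c5 e8 25 25 8d f3 dd  |.....pE....%%...|            
00000090  93 ec 26 9c a1                                    |..&..           |            
                                                                                          
                                                                                          
                                                                                          
                                                                                          
                                                                                          
                                                                                          


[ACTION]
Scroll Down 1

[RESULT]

00000010  09 d6 68 8d ee ee ee ee  CA 42 2c 7a dc be 11 8c  |..h......B,z....|            
00000020  b7 60 82 02 b7 b7 b7 b7  b7 b7 72 24 24 24 24 93  |.`........r$$$$.|            
00000030  93 93 93 93 c9 f3 d5 d2  ef 8f fb bf ac bb 23 70  |..............#p|            
00000040  5f 5e a2 e3 8e 8e 8e 8e  77 6f 49 11 98 78 cd 9f  |_^......woI..x..|            
00000050  bd f8 f8 f8 f8 f8 f8 f8  f5 54 45 31 31 31 31 6d  |.........TE1111m|            
00000060  0b 22 22 22 22 22 54 16  d2 d2 d2 d2 d2 d2 d2 d2  |."""""T.........|            
00000070  c6 4c 7a a4 d9 72 24 bd  f9 76 b6 c1 dd dd dd dd  |.Lz..r$..v......|            
00000080  dd dd dd dd 03 70 45 04  fb c5 e8 25 25 8d f3 dd  |.....pE....%%...|            
00000090  93 ec 26 9c a1                                    |..&..           |            
                                                                                          
                                                                                          
                                                                                          
                                                                                          
                                                                                          
                                                                                          
                                                                                          


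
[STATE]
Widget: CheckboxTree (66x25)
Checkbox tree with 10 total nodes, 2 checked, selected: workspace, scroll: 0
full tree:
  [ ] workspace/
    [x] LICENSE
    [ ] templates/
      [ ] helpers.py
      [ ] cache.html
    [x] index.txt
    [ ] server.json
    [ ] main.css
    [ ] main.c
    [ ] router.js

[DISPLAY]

>[-] workspace/                                                   
   [x] LICENSE                                                    
   [ ] templates/                                                 
     [ ] helpers.py                                               
     [ ] cache.html                                               
   [x] index.txt                                                  
   [ ] server.json                                                
   [ ] main.css                                                   
   [ ] main.c                                                     
   [ ] router.js                                                  
                                                                  
                                                                  
                                                                  
                                                                  
                                                                  
                                                                  
                                                                  
                                                                  
                                                                  
                                                                  
                                                                  
                                                                  
                                                                  
                                                                  
                                                                  


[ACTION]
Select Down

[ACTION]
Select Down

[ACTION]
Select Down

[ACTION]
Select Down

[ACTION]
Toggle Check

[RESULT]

 [-] workspace/                                                   
   [x] LICENSE                                                    
   [-] templates/                                                 
     [ ] helpers.py                                               
>    [x] cache.html                                               
   [x] index.txt                                                  
   [ ] server.json                                                
   [ ] main.css                                                   
   [ ] main.c                                                     
   [ ] router.js                                                  
                                                                  
                                                                  
                                                                  
                                                                  
                                                                  
                                                                  
                                                                  
                                                                  
                                                                  
                                                                  
                                                                  
                                                                  
                                                                  
                                                                  
                                                                  


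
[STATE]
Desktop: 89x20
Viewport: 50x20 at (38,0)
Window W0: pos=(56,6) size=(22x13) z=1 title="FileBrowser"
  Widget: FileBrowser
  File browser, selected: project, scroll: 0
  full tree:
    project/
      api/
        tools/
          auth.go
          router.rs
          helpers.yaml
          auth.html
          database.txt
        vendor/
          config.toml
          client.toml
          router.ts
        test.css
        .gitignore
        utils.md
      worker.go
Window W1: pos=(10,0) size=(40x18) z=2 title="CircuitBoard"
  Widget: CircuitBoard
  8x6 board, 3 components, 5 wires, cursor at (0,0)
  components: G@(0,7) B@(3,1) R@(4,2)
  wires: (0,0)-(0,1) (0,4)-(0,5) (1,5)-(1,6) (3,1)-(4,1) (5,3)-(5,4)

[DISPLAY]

━━━━━━━━━━━┓                                      
           ┃                                      
───────────┨                                      
           ┃                                      
     G     ┃                                      
           ┃                                      
 ·         ┃      ┏━━━━━━━━━━━━━━━━━━━━┓          
           ┃      ┃ FileBrowser        ┃          
           ┃      ┠────────────────────┨          
           ┃      ┃> [-] project/      ┃          
           ┃      ┃    [+] api/        ┃          
           ┃      ┃    worker.go       ┃          
           ┃      ┃                    ┃          
           ┃      ┃                    ┃          
           ┃      ┃                    ┃          
           ┃      ┃                    ┃          
           ┃      ┃                    ┃          
━━━━━━━━━━━┛      ┃                    ┃          
                  ┗━━━━━━━━━━━━━━━━━━━━┛          
                                                  


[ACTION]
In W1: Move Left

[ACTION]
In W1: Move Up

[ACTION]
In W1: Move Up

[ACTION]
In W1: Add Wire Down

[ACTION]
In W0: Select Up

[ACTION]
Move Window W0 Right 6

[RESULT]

━━━━━━━━━━━┓                                      
           ┃                                      
───────────┨                                      
           ┃                                      
     G     ┃                                      
           ┃                                      
 ·         ┃            ┏━━━━━━━━━━━━━━━━━━━━┓    
           ┃            ┃ FileBrowser        ┃    
           ┃            ┠────────────────────┨    
           ┃            ┃> [-] project/      ┃    
           ┃            ┃    [+] api/        ┃    
           ┃            ┃    worker.go       ┃    
           ┃            ┃                    ┃    
           ┃            ┃                    ┃    
           ┃            ┃                    ┃    
           ┃            ┃                    ┃    
           ┃            ┃                    ┃    
━━━━━━━━━━━┛            ┃                    ┃    
                        ┗━━━━━━━━━━━━━━━━━━━━┛    
                                                  


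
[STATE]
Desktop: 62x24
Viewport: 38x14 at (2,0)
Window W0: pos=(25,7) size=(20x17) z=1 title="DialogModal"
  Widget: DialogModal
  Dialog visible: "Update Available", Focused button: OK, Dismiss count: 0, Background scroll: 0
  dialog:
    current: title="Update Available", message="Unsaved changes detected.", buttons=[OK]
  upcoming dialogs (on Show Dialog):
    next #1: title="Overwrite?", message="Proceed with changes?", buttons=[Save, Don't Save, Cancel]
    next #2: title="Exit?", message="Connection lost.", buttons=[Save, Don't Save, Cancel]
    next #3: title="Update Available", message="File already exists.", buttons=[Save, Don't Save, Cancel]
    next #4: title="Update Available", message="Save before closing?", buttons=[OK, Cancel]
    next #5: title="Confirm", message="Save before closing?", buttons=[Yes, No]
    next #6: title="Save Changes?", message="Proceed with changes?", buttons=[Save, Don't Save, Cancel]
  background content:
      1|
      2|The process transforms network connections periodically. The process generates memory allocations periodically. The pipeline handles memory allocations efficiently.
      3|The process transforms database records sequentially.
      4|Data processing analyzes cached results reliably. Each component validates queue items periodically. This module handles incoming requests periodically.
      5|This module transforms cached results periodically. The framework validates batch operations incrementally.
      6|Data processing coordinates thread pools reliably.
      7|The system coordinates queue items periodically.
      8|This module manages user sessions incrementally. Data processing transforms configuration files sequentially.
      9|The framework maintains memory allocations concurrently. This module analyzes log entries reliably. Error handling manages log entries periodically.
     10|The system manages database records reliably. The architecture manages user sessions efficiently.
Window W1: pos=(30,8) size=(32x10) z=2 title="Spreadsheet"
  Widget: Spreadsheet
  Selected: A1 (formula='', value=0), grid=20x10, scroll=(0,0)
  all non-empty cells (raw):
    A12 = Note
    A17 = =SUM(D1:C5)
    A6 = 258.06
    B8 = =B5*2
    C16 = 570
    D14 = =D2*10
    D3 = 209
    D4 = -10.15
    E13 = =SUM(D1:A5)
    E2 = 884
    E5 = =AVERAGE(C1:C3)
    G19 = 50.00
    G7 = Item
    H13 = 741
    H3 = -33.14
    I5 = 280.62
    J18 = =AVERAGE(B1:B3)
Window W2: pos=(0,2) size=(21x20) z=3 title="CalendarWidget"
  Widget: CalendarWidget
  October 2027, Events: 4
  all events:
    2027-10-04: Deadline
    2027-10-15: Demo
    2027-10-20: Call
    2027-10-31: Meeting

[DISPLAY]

                                      
                                      
━━━━━━━━━━━━━━━━━━┓                   
CalendarWidget    ┃                   
──────────────────┨                   
   October 2027   ┃                   
o Tu We Th Fr Sa S┃                   
            1  2  ┃    ┏━━━━━━━━━━━━━━
4*  5  6  7  8  9 ┃    ┃ Dia┏━━━━━━━━━
1 12 13 14 15* 16 ┃    ┠────┃ Spreadsh
8 19 20* 21 22 23 ┃    ┃    ┠─────────
5 26 27 28 29 30 3┃    ┃The ┃A1:      
                  ┃    ┃The ┃       A 
                  ┃    ┃Data┃---------


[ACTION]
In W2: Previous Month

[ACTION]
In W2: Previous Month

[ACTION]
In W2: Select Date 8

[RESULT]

                                      
                                      
━━━━━━━━━━━━━━━━━━┓                   
CalendarWidget    ┃                   
──────────────────┨                   
   August 2027    ┃                   
o Tu We Th Fr Sa S┃                   
                  ┃    ┏━━━━━━━━━━━━━━
2  3  4  5  6  7 [┃    ┃ Dia┏━━━━━━━━━
9 10 11 12 13 14 1┃    ┠────┃ Spreadsh
6 17 18 19 20 21 2┃    ┃    ┠─────────
3 24 25 26 27 28 2┃    ┃The ┃A1:      
0 31              ┃    ┃The ┃       A 
                  ┃    ┃Data┃---------


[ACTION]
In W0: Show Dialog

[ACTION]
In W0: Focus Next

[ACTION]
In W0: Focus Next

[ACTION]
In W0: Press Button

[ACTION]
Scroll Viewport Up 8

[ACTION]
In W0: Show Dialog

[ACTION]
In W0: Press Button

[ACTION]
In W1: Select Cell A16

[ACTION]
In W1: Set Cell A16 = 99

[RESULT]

                                      
                                      
━━━━━━━━━━━━━━━━━━┓                   
CalendarWidget    ┃                   
──────────────────┨                   
   August 2027    ┃                   
o Tu We Th Fr Sa S┃                   
                  ┃    ┏━━━━━━━━━━━━━━
2  3  4  5  6  7 [┃    ┃ Dia┏━━━━━━━━━
9 10 11 12 13 14 1┃    ┠────┃ Spreadsh
6 17 18 19 20 21 2┃    ┃    ┠─────────
3 24 25 26 27 28 2┃    ┃The ┃A16: 99  
0 31              ┃    ┃The ┃       A 
                  ┃    ┃Data┃---------


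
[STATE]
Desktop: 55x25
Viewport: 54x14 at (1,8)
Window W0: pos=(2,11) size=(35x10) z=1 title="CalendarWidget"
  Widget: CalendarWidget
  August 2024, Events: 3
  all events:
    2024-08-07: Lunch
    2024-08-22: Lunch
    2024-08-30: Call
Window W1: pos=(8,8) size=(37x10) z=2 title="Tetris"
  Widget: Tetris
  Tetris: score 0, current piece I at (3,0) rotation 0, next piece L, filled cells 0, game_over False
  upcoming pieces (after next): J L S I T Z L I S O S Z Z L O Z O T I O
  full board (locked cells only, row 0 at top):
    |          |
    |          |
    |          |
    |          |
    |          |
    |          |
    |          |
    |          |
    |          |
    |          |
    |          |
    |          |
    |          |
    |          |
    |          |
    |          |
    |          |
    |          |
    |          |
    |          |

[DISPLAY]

       ┏━━━━━━━━━━━━━━━━━━━━━━━━━━━━━━━━━━━┓          
       ┃ Tetris                            ┃          
       ┠───────────────────────────────────┨          
 ┏━━━━━┃          │Next:                   ┃          
 ┃ Cale┃          │  ▒                     ┃          
 ┠─────┃          │▒▒▒                     ┃          
 ┃     ┃          │                        ┃          
 ┃Mo Tu┃          │                        ┃          
 ┃     ┃          │                        ┃          
 ┃ 5  6┗━━━━━━━━━━━━━━━━━━━━━━━━━━━━━━━━━━━┛          
 ┃12 13 14 15 16 17 18             ┃                  
 ┃19 20 21 22* 23 24 25            ┃                  
 ┗━━━━━━━━━━━━━━━━━━━━━━━━━━━━━━━━━┛                  
                                                      


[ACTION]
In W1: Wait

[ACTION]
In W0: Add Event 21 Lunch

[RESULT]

       ┏━━━━━━━━━━━━━━━━━━━━━━━━━━━━━━━━━━━┓          
       ┃ Tetris                            ┃          
       ┠───────────────────────────────────┨          
 ┏━━━━━┃          │Next:                   ┃          
 ┃ Cale┃          │  ▒                     ┃          
 ┠─────┃          │▒▒▒                     ┃          
 ┃     ┃          │                        ┃          
 ┃Mo Tu┃          │                        ┃          
 ┃     ┃          │                        ┃          
 ┃ 5  6┗━━━━━━━━━━━━━━━━━━━━━━━━━━━━━━━━━━━┛          
 ┃12 13 14 15 16 17 18             ┃                  
 ┃19 20 21* 22* 23 24 25           ┃                  
 ┗━━━━━━━━━━━━━━━━━━━━━━━━━━━━━━━━━┛                  
                                                      


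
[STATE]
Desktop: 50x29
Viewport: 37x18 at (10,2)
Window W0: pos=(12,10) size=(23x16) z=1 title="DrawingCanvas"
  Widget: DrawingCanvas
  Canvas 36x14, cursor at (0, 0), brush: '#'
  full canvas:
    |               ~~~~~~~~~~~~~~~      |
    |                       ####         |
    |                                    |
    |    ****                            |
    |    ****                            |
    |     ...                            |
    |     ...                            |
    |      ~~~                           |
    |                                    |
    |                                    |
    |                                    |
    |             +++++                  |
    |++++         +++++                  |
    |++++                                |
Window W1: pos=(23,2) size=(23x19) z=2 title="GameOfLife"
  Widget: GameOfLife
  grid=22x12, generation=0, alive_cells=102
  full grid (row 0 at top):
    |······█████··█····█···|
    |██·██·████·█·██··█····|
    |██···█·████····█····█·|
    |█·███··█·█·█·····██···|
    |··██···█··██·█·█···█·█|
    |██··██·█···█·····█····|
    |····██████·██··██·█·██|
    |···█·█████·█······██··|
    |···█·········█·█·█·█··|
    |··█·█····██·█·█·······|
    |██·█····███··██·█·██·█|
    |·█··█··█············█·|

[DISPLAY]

             ┏━━━━━━━━━━━━━━━━━━━━━┓ 
             ┃ GameOfLife          ┃ 
             ┠─────────────────────┨ 
             ┃Gen: 0               ┃ 
             ┃······█████··█····█··┃ 
             ┃██·██·████·█·██··█···┃ 
             ┃██···█·████····█····█┃ 
             ┃█·███··█·█·█·····██··┃ 
  ┏━━━━━━━━━━┃··██···█··██·█·█···█·┃ 
  ┃ DrawingCa┃██··██·█···█·····█···┃ 
  ┠──────────┃····██████·██··██·█·█┃ 
  ┃+         ┃···█·█████·█······██·┃ 
  ┃          ┃···█·········█·█·█·█·┃ 
  ┃          ┃··█·█····██·█·█······┃ 
  ┃    ****  ┃██·█····███··██·█·██·┃ 
  ┃    ****  ┃·█··█··█············█┃ 
  ┃     ...  ┃                     ┃ 
  ┃     ...  ┃                     ┃ 


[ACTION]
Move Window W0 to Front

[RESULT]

             ┏━━━━━━━━━━━━━━━━━━━━━┓ 
             ┃ GameOfLife          ┃ 
             ┠─────────────────────┨ 
             ┃Gen: 0               ┃ 
             ┃······█████··█····█··┃ 
             ┃██·██·████·█·██··█···┃ 
             ┃██···█·████····█····█┃ 
             ┃█·███··█·█·█·····██··┃ 
  ┏━━━━━━━━━━━━━━━━━━━━━┓█·█·█···█·┃ 
  ┃ DrawingCanvas       ┃█·····█···┃ 
  ┠─────────────────────┨██··██·█·█┃ 
  ┃+              ~~~~~~┃█······██·┃ 
  ┃                     ┃··█·█·█·█·┃ 
  ┃                     ┃·█·█······┃ 
  ┃    ****             ┃··██·█·██·┃ 
  ┃    ****             ┃·········█┃ 
  ┃     ...             ┃          ┃ 
  ┃     ...             ┃          ┃ 


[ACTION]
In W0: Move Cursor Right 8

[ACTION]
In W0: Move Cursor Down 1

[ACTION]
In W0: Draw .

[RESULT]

             ┏━━━━━━━━━━━━━━━━━━━━━┓ 
             ┃ GameOfLife          ┃ 
             ┠─────────────────────┨ 
             ┃Gen: 0               ┃ 
             ┃······█████··█····█··┃ 
             ┃██·██·████·█·██··█···┃ 
             ┃██···█·████····█····█┃ 
             ┃█·███··█·█·█·····██··┃ 
  ┏━━━━━━━━━━━━━━━━━━━━━┓█·█·█···█·┃ 
  ┃ DrawingCanvas       ┃█·····█···┃ 
  ┠─────────────────────┨██··██·█·█┃ 
  ┃               ~~~~~~┃█······██·┃ 
  ┃        .            ┃··█·█·█·█·┃ 
  ┃                     ┃·█·█······┃ 
  ┃    ****             ┃··██·█·██·┃ 
  ┃    ****             ┃·········█┃ 
  ┃     ...             ┃          ┃ 
  ┃     ...             ┃          ┃ 
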